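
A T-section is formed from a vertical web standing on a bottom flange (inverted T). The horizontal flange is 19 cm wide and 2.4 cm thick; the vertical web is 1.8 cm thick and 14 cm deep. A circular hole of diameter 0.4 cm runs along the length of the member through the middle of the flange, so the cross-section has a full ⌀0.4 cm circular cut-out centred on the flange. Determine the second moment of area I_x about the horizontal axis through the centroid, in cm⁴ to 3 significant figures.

I_x ≈ 1520 cm⁴

Break the section into simple shapes (no overlaps), measuring from the bottom-left corner of the bounding box.
Flange: 19 × 2.4, A = 45.6 cm², y = 1.2 cm, Ī = 21.888 cm⁴.
Web: 1.8 × 14, A = 25.2 cm², y = 9.4 cm, Ī = 411.6 cm⁴.
Hole (subtracted): ⌀0.4, A = 0.12566 cm², y = 1.2 cm, Ī = 0.0012566 cm⁴.
Centroid: ȳ = ΣA·y / ΣA = 4.1238 cm.
Transfer each piece to the horizontal axis through the centroid using Ī + A·d² with d = y − 4.1238:
  flange: d = -2.9238 cm → contributes +411.71 cm⁴
  web: d = 5.2762 cm → contributes +1113.1 cm⁴
  hole: d = -2.9238 cm → contributes −1.0755 cm⁴
Total I = 1523.8 cm⁴.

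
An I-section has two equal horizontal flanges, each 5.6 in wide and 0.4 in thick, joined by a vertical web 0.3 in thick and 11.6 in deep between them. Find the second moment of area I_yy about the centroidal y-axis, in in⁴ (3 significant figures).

Break the section into simple shapes (no overlaps), measuring from the bottom-left corner of the bounding box.
Bottom flange: 5.6 × 0.4, A = 2.24 in², x = 2.8 in, Ī = 5.8539 in⁴.
Web: 0.3 × 11.6, A = 3.48 in², x = 2.8 in, Ī = 0.0261 in⁴.
Top flange: 5.6 × 0.4, A = 2.24 in², x = 2.8 in, Ī = 5.8539 in⁴.
By symmetry the centroid is at mid-width, x̄ = 2.8 in.
All pieces are centred on the centroidal y-axis, so I = ΣĪ = 11.734 in⁴.

I_yy ≈ 11.7 in⁴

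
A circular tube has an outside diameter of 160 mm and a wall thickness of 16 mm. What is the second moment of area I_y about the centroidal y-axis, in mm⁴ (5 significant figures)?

Break the section into simple shapes (no overlaps), measuring from the bottom-left corner of the bounding box.
Outer circle: ⌀160, A = 20106.19 mm², x = 80 mm, Ī = 32 169 909 mm⁴.
Bore (subtracted): ⌀128, A = 12867.96 mm², x = 80 mm, Ī = 13 176 795 mm⁴.
By symmetry the centroid is at mid-width, x̄ = 80 mm.
All pieces are centred on the centroidal y-axis, so I = ΣĪ (holes subtracted) = 18 993 114 mm⁴.

I_y ≈ 1.8993 × 10⁷ mm⁴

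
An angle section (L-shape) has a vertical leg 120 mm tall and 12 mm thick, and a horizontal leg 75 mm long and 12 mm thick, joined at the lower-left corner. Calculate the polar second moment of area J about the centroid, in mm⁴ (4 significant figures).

Treat the section as a set of non-overlapping primitives; coordinates are from the bounding-box lower-left.
Vertical leg: 12 × 120, A = 1 440 mm², y = 60 mm, Ī = 1 728 000 mm⁴.
Horizontal leg (remainder): 63 × 12, A = 756 mm², y = 6 mm, Ī = 9 072 mm⁴.
Centroid: ȳ = ΣA·y / ΣA = 41.4098 mm.
Transfer each piece to the centroidal x-axis using Ī + A·d² with d = y − 41.4098:
  vertical leg: d = 18.5902 mm → contributes +2 225 656 mm⁴
  horizontal leg (remainder): d = -35.4098 mm → contributes +956 988 mm⁴
Total I = 3 182 643 mm⁴.
For the y-axis: x̄ = 18.9098 mm.
Repeating about the centroidal y-axis gives I_y = 964 458 mm⁴.
Polar second moment: J = I_x + I_y = 4 147 101 mm⁴.

J ≈ 4.147 × 10⁶ mm⁴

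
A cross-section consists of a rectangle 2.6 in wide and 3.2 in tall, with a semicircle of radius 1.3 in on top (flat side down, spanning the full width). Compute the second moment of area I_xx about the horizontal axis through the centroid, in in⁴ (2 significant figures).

I_xx ≈ 17 in⁴

Break the section into simple shapes (no overlaps), measuring from the bottom-left corner of the bounding box.
Rectangular body: 2.6 × 3.2, A = 8.32 in², y = 1.6 in, Ī = 7.1 in⁴.
Semicircular cap: semicircle r = 1.3, A = 2.655 in², y = 3.752 in, Ī = 0.3135 in⁴.
Centroid: ȳ = ΣA·y / ΣA = 2.12 in.
Transfer each piece to the horizontal axis through the centroid using Ī + A·d² with d = y − 2.12:
  rectangular body: d = -0.5205 in → contributes +9.354 in⁴
  semicircular cap: d = 1.631 in → contributes +7.377 in⁴
Total I = 16.73 in⁴.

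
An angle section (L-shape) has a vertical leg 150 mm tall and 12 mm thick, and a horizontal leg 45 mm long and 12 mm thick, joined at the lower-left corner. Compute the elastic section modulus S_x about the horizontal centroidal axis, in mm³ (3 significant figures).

S_x ≈ 5.63 × 10⁴ mm³

Treat the section as a set of non-overlapping primitives; coordinates are from the bounding-box lower-left.
Vertical leg: 12 × 150, A = 1 800 mm², y = 75 mm, Ī = 3 375 000 mm⁴.
Horizontal leg (remainder): 33 × 12, A = 396 mm², y = 6 mm, Ī = 4 752 mm⁴.
Centroid: ȳ = ΣA·y / ΣA = 62.557 mm.
Transfer each piece to the horizontal centroidal axis using Ī + A·d² with d = y − 62.557:
  vertical leg: d = 12.443 mm → contributes +3 653 674 mm⁴
  horizontal leg (remainder): d = -56.557 mm → contributes +1 271 452 mm⁴
Total I = 4 925 126 mm⁴.
Extreme fibre distance c = 87.443 mm; S = I/c = 56 324 mm³.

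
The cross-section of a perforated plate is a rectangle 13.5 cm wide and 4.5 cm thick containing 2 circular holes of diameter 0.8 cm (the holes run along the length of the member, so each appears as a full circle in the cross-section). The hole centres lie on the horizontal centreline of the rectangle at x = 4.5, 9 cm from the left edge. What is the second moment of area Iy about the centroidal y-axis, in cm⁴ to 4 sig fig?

Iy ≈ 917.5 cm⁴

Decompose the section into non-overlapping parts with the origin at the bottom-left of its bounding rectangle.
Plate: 13.5 × 4.5, A = 60.75 cm², x = 6.75 cm, Ī = 922.641 cm⁴.
Hole 1 (subtracted): ⌀0.8, A = 0.502655 cm², x = 4.5 cm, Ī = 0.0201062 cm⁴.
Hole 2 (subtracted): ⌀0.8, A = 0.502655 cm², x = 9 cm, Ī = 0.0201062 cm⁴.
By symmetry the centroid is at mid-width, x̄ = 6.75 cm.
Transfer each piece to the centroidal y-axis using Ī + A·d² with d = x − 6.75:
  plate: d = 0 cm → contributes +922.641 cm⁴
  hole 1: d = -2.25 cm → contributes −2.5648 cm⁴
  hole 2: d = 2.25 cm → contributes −2.5648 cm⁴
Total I = 917.511 cm⁴.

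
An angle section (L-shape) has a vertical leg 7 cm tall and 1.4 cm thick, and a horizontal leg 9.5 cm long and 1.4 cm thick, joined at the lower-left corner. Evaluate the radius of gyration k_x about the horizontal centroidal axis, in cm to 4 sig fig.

k_x ≈ 1.982 cm

Break the section into simple shapes (no overlaps), measuring from the bottom-left corner of the bounding box.
Vertical leg: 1.4 × 7, A = 9.8 cm², y = 3.5 cm, Ī = 40.0167 cm⁴.
Horizontal leg (remainder): 8.1 × 1.4, A = 11.34 cm², y = 0.7 cm, Ī = 1.8522 cm⁴.
Centroid: ȳ = ΣA·y / ΣA = 1.99801 cm.
Transfer each piece to the horizontal centroidal axis using Ī + A·d² with d = y − 1.99801:
  vertical leg: d = 1.50199 cm → contributes +62.1251 cm⁴
  horizontal leg (remainder): d = -1.29801 cm → contributes +20.9583 cm⁴
Total I = 83.0834 cm⁴.
Radius of gyration: k = √(I/A) = √(83.0834 / 21.14) = 1.98246 cm.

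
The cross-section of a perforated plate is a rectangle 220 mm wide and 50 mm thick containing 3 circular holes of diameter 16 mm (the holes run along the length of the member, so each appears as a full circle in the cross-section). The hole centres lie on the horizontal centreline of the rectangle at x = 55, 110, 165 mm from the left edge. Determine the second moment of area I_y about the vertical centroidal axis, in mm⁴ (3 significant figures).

I_y ≈ 4.31 × 10⁷ mm⁴

Decompose the section into non-overlapping parts with the origin at the bottom-left of its bounding rectangle.
Plate: 220 × 50, A = 11 000 mm², x = 110 mm, Ī = 44 366 667 mm⁴.
Hole 1 (subtracted): ⌀16, A = 201.06 mm², x = 55 mm, Ī = 3 217 mm⁴.
Hole 2 (subtracted): ⌀16, A = 201.06 mm², x = 110 mm, Ī = 3 217 mm⁴.
Hole 3 (subtracted): ⌀16, A = 201.06 mm², x = 165 mm, Ī = 3 217 mm⁴.
By symmetry the centroid is at mid-width, x̄ = 110 mm.
Transfer each piece to the vertical centroidal axis using Ī + A·d² with d = x − 110:
  plate: d = 0 mm → contributes +44 366 667 mm⁴
  hole 1: d = -55 mm → contributes −611 429 mm⁴
  hole 2: d = 0 mm → contributes −3 217 mm⁴
  hole 3: d = 55 mm → contributes −611 429 mm⁴
Total I = 43 140 591 mm⁴.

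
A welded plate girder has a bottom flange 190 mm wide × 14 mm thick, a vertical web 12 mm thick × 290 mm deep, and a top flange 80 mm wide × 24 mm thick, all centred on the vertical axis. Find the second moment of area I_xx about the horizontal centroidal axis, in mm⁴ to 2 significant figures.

Split into non-overlapping primitives; take the origin at the lower-left of the bounding box.
Bottom plate: 190 × 14, A = 2 660 mm², y = 7 mm, Ī = 43 447 mm⁴.
Web plate: 12 × 290, A = 3 480 mm², y = 159 mm, Ī = 24 389 000 mm⁴.
Top plate: 80 × 24, A = 1 920 mm², y = 316 mm, Ī = 92 160 mm⁴.
Centroid: ȳ = ΣA·y / ΣA = 146.2 mm.
Transfer each piece to the horizontal centroidal axis using Ī + A·d² with d = y − 146.2:
  bottom plate: d = -139.2 mm → contributes +51 611 774 mm⁴
  web plate: d = 12.76 mm → contributes +24 955 984 mm⁴
  top plate: d = 169.8 mm → contributes +55 426 381 mm⁴
Total I = 131 994 139 mm⁴.

I_xx ≈ 1.3 × 10⁸ mm⁴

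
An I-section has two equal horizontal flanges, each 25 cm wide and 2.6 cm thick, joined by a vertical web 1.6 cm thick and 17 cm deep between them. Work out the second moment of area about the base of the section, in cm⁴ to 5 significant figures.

I_base ≈ 3.2582 × 10⁴ cm⁴

Break the section into simple shapes (no overlaps), measuring from the bottom-left corner of the bounding box.
Bottom flange: 25 × 2.6, A = 65 cm², y = 1.3 cm, Ī = 36.61667 cm⁴.
Web: 1.6 × 17, A = 27.2 cm², y = 11.1 cm, Ī = 655.0667 cm⁴.
Top flange: 25 × 2.6, A = 65 cm², y = 20.9 cm, Ī = 36.61667 cm⁴.
Transfer each piece to a horizontal axis along the bottom face using Ī + A·d² with d = y − 0:
  bottom flange: d = 1.3 cm → contributes +146.4667 cm⁴
  web: d = 11.1 cm → contributes +4006.379 cm⁴
  top flange: d = 20.9 cm → contributes +28429.27 cm⁴
Total I = 32582.11 cm⁴.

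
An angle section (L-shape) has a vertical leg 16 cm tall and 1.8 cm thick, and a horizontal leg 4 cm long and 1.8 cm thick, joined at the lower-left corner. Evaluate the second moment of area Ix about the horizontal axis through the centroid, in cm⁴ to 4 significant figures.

Break the section into simple shapes (no overlaps), measuring from the bottom-left corner of the bounding box.
Vertical leg: 1.8 × 16, A = 28.8 cm², y = 8 cm, Ī = 614.4 cm⁴.
Horizontal leg (remainder): 2.2 × 1.8, A = 3.96 cm², y = 0.9 cm, Ī = 1.0692 cm⁴.
Centroid: ȳ = ΣA·y / ΣA = 7.14176 cm.
Transfer each piece to the horizontal axis through the centroid using Ī + A·d² with d = y − 7.14176:
  vertical leg: d = 0.858242 cm → contributes +635.613 cm⁴
  horizontal leg (remainder): d = -6.24176 cm → contributes +155.349 cm⁴
Total I = 790.962 cm⁴.

Ix ≈ 791.0 cm⁴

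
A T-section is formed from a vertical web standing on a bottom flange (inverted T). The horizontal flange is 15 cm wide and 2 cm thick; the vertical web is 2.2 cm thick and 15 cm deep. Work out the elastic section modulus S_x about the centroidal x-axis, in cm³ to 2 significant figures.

Split into non-overlapping primitives; take the origin at the lower-left of the bounding box.
Flange: 15 × 2, A = 30 cm², y = 1 cm, Ī = 10 cm⁴.
Web: 2.2 × 15, A = 33 cm², y = 9.5 cm, Ī = 618.8 cm⁴.
Centroid: ȳ = ΣA·y / ΣA = 5.452 cm.
Transfer each piece to the centroidal x-axis using Ī + A·d² with d = y − 5.452:
  flange: d = -4.452 cm → contributes +604.7 cm⁴
  web: d = 4.048 cm → contributes +1 159 cm⁴
Total I = 1 764 cm⁴.
Extreme fibre distance c = 11.55 cm; S = I/c = 152.8 cm³.

S_x ≈ 150 cm³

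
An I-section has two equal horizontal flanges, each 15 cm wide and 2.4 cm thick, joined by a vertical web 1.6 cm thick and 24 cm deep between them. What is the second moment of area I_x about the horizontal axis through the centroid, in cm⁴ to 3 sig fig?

Break the section into simple shapes (no overlaps), measuring from the bottom-left corner of the bounding box.
Bottom flange: 15 × 2.4, A = 36 cm², y = 1.2 cm, Ī = 17.28 cm⁴.
Web: 1.6 × 24, A = 38.4 cm², y = 14.4 cm, Ī = 1843.2 cm⁴.
Top flange: 15 × 2.4, A = 36 cm², y = 27.6 cm, Ī = 17.28 cm⁴.
By symmetry the centroid is at mid-height, ȳ = 14.4 cm.
Transfer each piece to the horizontal axis through the centroid using Ī + A·d² with d = y − 14.4:
  bottom flange: d = -13.2 cm → contributes +6289.9 cm⁴
  web: d = 0 cm → contributes +1843.2 cm⁴
  top flange: d = 13.2 cm → contributes +6289.9 cm⁴
Total I = 14 423 cm⁴.

I_x ≈ 1.44 × 10⁴ cm⁴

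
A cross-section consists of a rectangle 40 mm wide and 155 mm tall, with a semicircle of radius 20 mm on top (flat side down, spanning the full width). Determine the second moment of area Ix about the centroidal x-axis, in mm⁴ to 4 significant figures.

Ix ≈ 1.665 × 10⁷ mm⁴

Treat the section as a set of non-overlapping primitives; coordinates are from the bounding-box lower-left.
Rectangular body: 40 × 155, A = 6 200 mm², y = 77.5 mm, Ī = 12 412 917 mm⁴.
Semicircular cap: semicircle r = 20, A = 628.319 mm², y = 163.488 mm, Ī = 17561.1 mm⁴.
Centroid: ȳ = ΣA·y / ΣA = 85.4123 mm.
Transfer each piece to the centroidal x-axis using Ī + A·d² with d = y − 85.4123:
  rectangular body: d = -7.91235 mm → contributes +12 801 069 mm⁴
  semicircular cap: d = 78.0759 mm → contributes +3 847 696 mm⁴
Total I = 16 648 765 mm⁴.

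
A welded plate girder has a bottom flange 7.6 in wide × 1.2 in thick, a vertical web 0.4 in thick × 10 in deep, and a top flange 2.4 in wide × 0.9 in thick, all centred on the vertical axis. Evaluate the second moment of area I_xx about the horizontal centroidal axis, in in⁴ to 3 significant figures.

Decompose the section into non-overlapping parts with the origin at the bottom-left of its bounding rectangle.
Bottom plate: 7.6 × 1.2, A = 9.12 in², y = 0.6 in, Ī = 1.0944 in⁴.
Web plate: 0.4 × 10, A = 4 in², y = 6.2 in, Ī = 33.333 in⁴.
Top plate: 2.4 × 0.9, A = 2.16 in², y = 11.65 in, Ī = 0.1458 in⁴.
Centroid: ȳ = ΣA·y / ΣA = 3.628 in.
Transfer each piece to the horizontal centroidal axis using Ī + A·d² with d = y − 3.628:
  bottom plate: d = -3.028 in → contributes +84.714 in⁴
  web plate: d = 2.572 in → contributes +59.794 in⁴
  top plate: d = 8.022 in → contributes +139.15 in⁴
Total I = 283.65 in⁴.

I_xx ≈ 284 in⁴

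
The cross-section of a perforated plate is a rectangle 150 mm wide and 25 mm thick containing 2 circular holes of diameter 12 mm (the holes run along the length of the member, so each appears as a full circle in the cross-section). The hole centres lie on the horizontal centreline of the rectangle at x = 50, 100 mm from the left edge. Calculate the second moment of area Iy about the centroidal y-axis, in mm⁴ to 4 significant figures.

Decompose the section into non-overlapping parts with the origin at the bottom-left of its bounding rectangle.
Plate: 150 × 25, A = 3 750 mm², x = 75 mm, Ī = 7 031 250 mm⁴.
Hole 1 (subtracted): ⌀12, A = 113.097 mm², x = 50 mm, Ī = 1017.88 mm⁴.
Hole 2 (subtracted): ⌀12, A = 113.097 mm², x = 100 mm, Ī = 1017.88 mm⁴.
By symmetry the centroid is at mid-width, x̄ = 75 mm.
Transfer each piece to the centroidal y-axis using Ī + A·d² with d = x − 75:
  plate: d = 0 mm → contributes +7 031 250 mm⁴
  hole 1: d = -25 mm → contributes −71703.7 mm⁴
  hole 2: d = 25 mm → contributes −71703.7 mm⁴
Total I = 6 887 843 mm⁴.

Iy ≈ 6.888 × 10⁶ mm⁴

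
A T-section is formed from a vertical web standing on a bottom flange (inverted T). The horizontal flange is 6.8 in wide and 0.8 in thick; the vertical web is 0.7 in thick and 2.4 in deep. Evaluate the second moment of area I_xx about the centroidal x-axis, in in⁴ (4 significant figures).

Break the section into simple shapes (no overlaps), measuring from the bottom-left corner of the bounding box.
Flange: 6.8 × 0.8, A = 5.44 in², y = 0.4 in, Ī = 0.290133 in⁴.
Web: 0.7 × 2.4, A = 1.68 in², y = 2 in, Ī = 0.8064 in⁴.
Centroid: ȳ = ΣA·y / ΣA = 0.777528 in.
Transfer each piece to the centroidal x-axis using Ī + A·d² with d = y − 0.777528:
  flange: d = -0.377528 in → contributes +1.06548 in⁴
  web: d = 1.22247 in → contributes +3.31706 in⁴
Total I = 4.38254 in⁴.

I_xx ≈ 4.383 in⁴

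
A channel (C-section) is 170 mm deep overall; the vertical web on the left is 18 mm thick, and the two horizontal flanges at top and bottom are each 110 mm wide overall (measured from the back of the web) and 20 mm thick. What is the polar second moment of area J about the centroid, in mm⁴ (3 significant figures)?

Decompose the section into non-overlapping parts with the origin at the bottom-left of its bounding rectangle.
Web: 18 × 170, A = 3 060 mm², y = 85 mm, Ī = 7 369 500 mm⁴.
Top flange (beyond web): 92 × 20, A = 1 840 mm², y = 160 mm, Ī = 61 333 mm⁴.
Bottom flange (beyond web): 92 × 20, A = 1 840 mm², y = 10 mm, Ī = 61 333 mm⁴.
By symmetry the centroid is at mid-height, ȳ = 85 mm.
Transfer each piece to the centroidal x-axis using Ī + A·d² with d = y − 85:
  web: d = 0 mm → contributes +7 369 500 mm⁴
  top flange (beyond web): d = 75 mm → contributes +10 411 333 mm⁴
  bottom flange (beyond web): d = -75 mm → contributes +10 411 333 mm⁴
Total I = 28 192 167 mm⁴.
For the y-axis: x̄ = 39.03 mm.
Repeating about the centroidal y-axis gives I_y = 7 732 241 mm⁴.
Polar second moment: J = I_x + I_y = 35 924 407 mm⁴.

J ≈ 3.59 × 10⁷ mm⁴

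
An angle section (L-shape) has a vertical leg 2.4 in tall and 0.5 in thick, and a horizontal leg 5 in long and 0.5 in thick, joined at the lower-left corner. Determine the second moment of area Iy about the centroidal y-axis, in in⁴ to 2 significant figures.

Iy ≈ 8.7 in⁴

Break the section into simple shapes (no overlaps), measuring from the bottom-left corner of the bounding box.
Vertical leg: 0.5 × 2.4, A = 1.2 in², x = 0.25 in, Ī = 0.025 in⁴.
Horizontal leg (remainder): 4.5 × 0.5, A = 2.25 in², x = 2.75 in, Ī = 3.797 in⁴.
Centroid: x̄ = ΣA·x / ΣA = 1.88 in.
Transfer each piece to the centroidal y-axis using Ī + A·d² with d = x − 1.88:
  vertical leg: d = -1.63 in → contributes +3.215 in⁴
  horizontal leg (remainder): d = 0.8696 in → contributes +5.498 in⁴
Total I = 8.713 in⁴.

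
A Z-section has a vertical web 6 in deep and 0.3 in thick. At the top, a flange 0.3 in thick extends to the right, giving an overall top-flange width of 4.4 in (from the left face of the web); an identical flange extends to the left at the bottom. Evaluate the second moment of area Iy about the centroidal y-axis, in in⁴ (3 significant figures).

Decompose the section into non-overlapping parts with the origin at the bottom-left of its bounding rectangle.
Web: 0.3 × 6, A = 1.8 in², x = 4.25 in, Ī = 0.0135 in⁴.
Top flange (beyond web): 4.1 × 0.3, A = 1.23 in², x = 6.45 in, Ī = 1.723 in⁴.
Bottom flange (beyond web): 4.1 × 0.3, A = 1.23 in², x = 2.05 in, Ī = 1.723 in⁴.
Centroid: x̄ = ΣA·x / ΣA = 4.25 in.
Transfer each piece to the centroidal y-axis using Ī + A·d² with d = x − 4.25:
  web: d = 0 in → contributes +0.0135 in⁴
  top flange (beyond web): d = 2.2 in → contributes +7.6762 in⁴
  bottom flange (beyond web): d = -2.2 in → contributes +7.6762 in⁴
Total I = 15.366 in⁴.

Iy ≈ 15.4 in⁴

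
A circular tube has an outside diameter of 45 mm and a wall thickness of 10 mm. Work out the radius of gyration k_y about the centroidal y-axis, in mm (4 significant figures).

Break the section into simple shapes (no overlaps), measuring from the bottom-left corner of the bounding box.
Outer circle: ⌀45, A = 1590.43 mm², x = 22.5 mm, Ī = 201 289 mm⁴.
Bore (subtracted): ⌀25, A = 490.874 mm², x = 22.5 mm, Ī = 19174.8 mm⁴.
By symmetry the centroid is at mid-width, x̄ = 22.5 mm.
All pieces are centred on the centroidal y-axis, so I = ΣĪ (holes subtracted) = 182 114 mm⁴.
Radius of gyration: k = √(I/A) = √(182 114 / 1099.56) = 12.8695 mm.

k_y ≈ 12.87 mm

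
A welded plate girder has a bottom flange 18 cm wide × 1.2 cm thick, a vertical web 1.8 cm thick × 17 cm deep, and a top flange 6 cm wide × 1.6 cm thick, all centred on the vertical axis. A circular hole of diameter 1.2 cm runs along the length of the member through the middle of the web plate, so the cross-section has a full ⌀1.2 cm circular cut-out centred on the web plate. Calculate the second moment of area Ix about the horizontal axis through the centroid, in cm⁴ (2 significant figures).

Decompose the section into non-overlapping parts with the origin at the bottom-left of its bounding rectangle.
Bottom plate: 18 × 1.2, A = 21.6 cm², y = 0.6 cm, Ī = 2.592 cm⁴.
Web plate: 1.8 × 17, A = 30.6 cm², y = 9.7 cm, Ī = 737 cm⁴.
Top plate: 6 × 1.6, A = 9.6 cm², y = 19 cm, Ī = 2.048 cm⁴.
Hole (subtracted): ⌀1.2, A = 1.131 cm², y = 9.7 cm, Ī = 0.1018 cm⁴.
Centroid: ȳ = ΣA·y / ΣA = 7.932 cm.
Transfer each piece to the horizontal axis through the centroid using Ī + A·d² with d = y − 7.932:
  bottom plate: d = -7.332 cm → contributes +1 164 cm⁴
  web plate: d = 1.768 cm → contributes +832.6 cm⁴
  top plate: d = 11.07 cm → contributes +1 178 cm⁴
  hole: d = 1.768 cm → contributes −3.638 cm⁴
Total I = 3 171 cm⁴.

Ix ≈ 3200 cm⁴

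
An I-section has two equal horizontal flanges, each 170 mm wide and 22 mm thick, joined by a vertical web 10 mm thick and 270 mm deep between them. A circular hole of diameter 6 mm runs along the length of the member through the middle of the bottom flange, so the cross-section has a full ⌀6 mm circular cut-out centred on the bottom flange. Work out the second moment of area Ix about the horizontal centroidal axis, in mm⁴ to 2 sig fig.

Ix ≈ 1.8 × 10⁸ mm⁴

Break the section into simple shapes (no overlaps), measuring from the bottom-left corner of the bounding box.
Bottom flange: 170 × 22, A = 3 740 mm², y = 11 mm, Ī = 150 847 mm⁴.
Web: 10 × 270, A = 2 700 mm², y = 157 mm, Ī = 16 402 500 mm⁴.
Top flange: 170 × 22, A = 3 740 mm², y = 303 mm, Ī = 150 847 mm⁴.
Hole (subtracted): ⌀6, A = 28.27 mm², y = 11 mm, Ī = 63.62 mm⁴.
Centroid: ȳ = ΣA·y / ΣA = 157.4 mm.
Transfer each piece to the horizontal centroidal axis using Ī + A·d² with d = y − 157.4:
  bottom flange: d = -146.4 mm → contributes +80 317 384 mm⁴
  web: d = -0.4066 mm → contributes +16 402 946 mm⁴
  top flange: d = 145.6 mm → contributes +79 429 227 mm⁴
  hole: d = -146.4 mm → contributes −606 121 mm⁴
Total I = 175 543 435 mm⁴.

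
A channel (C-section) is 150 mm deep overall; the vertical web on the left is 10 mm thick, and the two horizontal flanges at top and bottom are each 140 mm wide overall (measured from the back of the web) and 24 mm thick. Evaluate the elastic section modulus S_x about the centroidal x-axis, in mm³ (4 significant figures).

S_x ≈ 3.717 × 10⁵ mm³

Decompose the section into non-overlapping parts with the origin at the bottom-left of its bounding rectangle.
Web: 10 × 150, A = 1 500 mm², y = 75 mm, Ī = 2 812 500 mm⁴.
Top flange (beyond web): 130 × 24, A = 3 120 mm², y = 138 mm, Ī = 149 760 mm⁴.
Bottom flange (beyond web): 130 × 24, A = 3 120 mm², y = 12 mm, Ī = 149 760 mm⁴.
By symmetry the centroid is at mid-height, ȳ = 75 mm.
Transfer each piece to the centroidal x-axis using Ī + A·d² with d = y − 75:
  web: d = 0 mm → contributes +2 812 500 mm⁴
  top flange (beyond web): d = 63 mm → contributes +12 533 040 mm⁴
  bottom flange (beyond web): d = -63 mm → contributes +12 533 040 mm⁴
Total I = 27 878 580 mm⁴.
Extreme fibre distance c = 75 mm; S = I/c = 371 714 mm³.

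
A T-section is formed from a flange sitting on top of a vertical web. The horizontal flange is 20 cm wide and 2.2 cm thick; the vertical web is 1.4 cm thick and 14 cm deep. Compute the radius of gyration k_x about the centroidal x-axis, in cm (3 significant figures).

Treat the section as a set of non-overlapping primitives; coordinates are from the bounding-box lower-left.
Flange: 20 × 2.2, A = 44 cm², y = 15.1 cm, Ī = 17.747 cm⁴.
Web: 1.4 × 14, A = 19.6 cm², y = 7 cm, Ī = 320.13 cm⁴.
Centroid: ȳ = ΣA·y / ΣA = 12.604 cm.
Transfer each piece to the centroidal x-axis using Ī + A·d² with d = y − 12.604:
  flange: d = 2.4962 cm → contributes +291.92 cm⁴
  web: d = -5.6038 cm → contributes +935.62 cm⁴
Total I = 1227.5 cm⁴.
Radius of gyration: k = √(I/A) = √(1227.5 / 63.6) = 4.3933 cm.

k_x ≈ 4.39 cm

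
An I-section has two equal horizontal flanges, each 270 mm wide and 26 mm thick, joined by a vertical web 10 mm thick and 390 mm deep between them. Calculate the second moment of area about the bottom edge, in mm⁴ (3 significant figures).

Split into non-overlapping primitives; take the origin at the lower-left of the bounding box.
Bottom flange: 270 × 26, A = 7 020 mm², y = 13 mm, Ī = 395 460 mm⁴.
Web: 10 × 390, A = 3 900 mm², y = 221 mm, Ī = 49 432 500 mm⁴.
Top flange: 270 × 26, A = 7 020 mm², y = 429 mm, Ī = 395 460 mm⁴.
Transfer each piece to the bottom edge using Ī + A·d² with d = y − 0:
  bottom flange: d = 13 mm → contributes +1 581 840 mm⁴
  web: d = 221 mm → contributes +239 912 400 mm⁴
  top flange: d = 429 mm → contributes +1 292 363 280 mm⁴
Total I = 1 533 857 520 mm⁴.

I_base ≈ 1.53 × 10⁹ mm⁴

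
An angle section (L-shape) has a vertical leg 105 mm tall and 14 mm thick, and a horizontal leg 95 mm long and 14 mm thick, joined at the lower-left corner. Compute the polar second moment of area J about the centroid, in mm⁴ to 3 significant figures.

Break the section into simple shapes (no overlaps), measuring from the bottom-left corner of the bounding box.
Vertical leg: 14 × 105, A = 1 470 mm², y = 52.5 mm, Ī = 1 350 563 mm⁴.
Horizontal leg (remainder): 81 × 14, A = 1 134 mm², y = 7 mm, Ī = 18 522 mm⁴.
Centroid: ȳ = ΣA·y / ΣA = 32.685 mm.
Transfer each piece to the centroidal x-axis using Ī + A·d² with d = y − 32.685:
  vertical leg: d = 19.815 mm → contributes +1 927 707 mm⁴
  horizontal leg (remainder): d = -25.685 mm → contributes +766 672 mm⁴
Total I = 2 694 378 mm⁴.
For the y-axis: x̄ = 27.685 mm.
Repeating about the centroidal y-axis gives I_y = 2 088 388 mm⁴.
Polar second moment: J = I_x + I_y = 4 782 767 mm⁴.

J ≈ 4.78 × 10⁶ mm⁴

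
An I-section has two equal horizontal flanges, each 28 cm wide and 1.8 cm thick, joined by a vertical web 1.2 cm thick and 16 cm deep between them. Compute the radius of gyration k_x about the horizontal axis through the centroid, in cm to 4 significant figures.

Treat the section as a set of non-overlapping primitives; coordinates are from the bounding-box lower-left.
Bottom flange: 28 × 1.8, A = 50.4 cm², y = 0.9 cm, Ī = 13.608 cm⁴.
Web: 1.2 × 16, A = 19.2 cm², y = 9.8 cm, Ī = 409.6 cm⁴.
Top flange: 28 × 1.8, A = 50.4 cm², y = 18.7 cm, Ī = 13.608 cm⁴.
By symmetry the centroid is at mid-height, ȳ = 9.8 cm.
Transfer each piece to the horizontal axis through the centroid using Ī + A·d² with d = y − 9.8:
  bottom flange: d = -8.9 cm → contributes +4005.79 cm⁴
  web: d = 0 cm → contributes +409.6 cm⁴
  top flange: d = 8.9 cm → contributes +4005.79 cm⁴
Total I = 8421.18 cm⁴.
Radius of gyration: k = √(I/A) = √(8421.18 / 120) = 8.37714 cm.

k_x ≈ 8.377 cm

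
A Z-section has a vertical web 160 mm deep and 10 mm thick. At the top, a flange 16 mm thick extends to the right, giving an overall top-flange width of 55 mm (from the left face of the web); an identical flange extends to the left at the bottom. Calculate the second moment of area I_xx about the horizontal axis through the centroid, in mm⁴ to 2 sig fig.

I_xx ≈ 1.1 × 10⁷ mm⁴

Decompose the section into non-overlapping parts with the origin at the bottom-left of its bounding rectangle.
Web: 10 × 160, A = 1 600 mm², y = 80 mm, Ī = 3 413 333 mm⁴.
Top flange (beyond web): 45 × 16, A = 720 mm², y = 152 mm, Ī = 15 360 mm⁴.
Bottom flange (beyond web): 45 × 16, A = 720 mm², y = 8 mm, Ī = 15 360 mm⁴.
Centroid: ȳ = ΣA·y / ΣA = 80 mm.
Transfer each piece to the horizontal axis through the centroid using Ī + A·d² with d = y − 80:
  web: d = 0 mm → contributes +3 413 333 mm⁴
  top flange (beyond web): d = 72 mm → contributes +3 747 840 mm⁴
  bottom flange (beyond web): d = -72 mm → contributes +3 747 840 mm⁴
Total I = 10 909 013 mm⁴.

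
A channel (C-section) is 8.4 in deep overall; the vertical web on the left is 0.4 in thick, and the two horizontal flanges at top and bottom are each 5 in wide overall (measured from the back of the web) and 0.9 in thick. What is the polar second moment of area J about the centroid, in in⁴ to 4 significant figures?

Decompose the section into non-overlapping parts with the origin at the bottom-left of its bounding rectangle.
Web: 0.4 × 8.4, A = 3.36 in², y = 4.2 in, Ī = 19.7568 in⁴.
Top flange (beyond web): 4.6 × 0.9, A = 4.14 in², y = 7.95 in, Ī = 0.27945 in⁴.
Bottom flange (beyond web): 4.6 × 0.9, A = 4.14 in², y = 0.45 in, Ī = 0.27945 in⁴.
By symmetry the centroid is at mid-height, ȳ = 4.2 in.
Transfer each piece to the centroidal x-axis using Ī + A·d² with d = y − 4.2:
  web: d = 0 in → contributes +19.7568 in⁴
  top flange (beyond web): d = 3.75 in → contributes +58.4982 in⁴
  bottom flange (beyond web): d = -3.75 in → contributes +58.4982 in⁴
Total I = 136.753 in⁴.
For the y-axis: x̄ = 1.97835 in.
Repeating about the centroidal y-axis gives I_y = 29.5833 in⁴.
Polar second moment: J = I_x + I_y = 166.337 in⁴.

J ≈ 166.3 in⁴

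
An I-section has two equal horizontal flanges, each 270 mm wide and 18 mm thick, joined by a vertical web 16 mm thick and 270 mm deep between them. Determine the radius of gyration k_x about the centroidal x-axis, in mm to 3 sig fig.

k_x ≈ 127 mm

Split into non-overlapping primitives; take the origin at the lower-left of the bounding box.
Bottom flange: 270 × 18, A = 4 860 mm², y = 9 mm, Ī = 131 220 mm⁴.
Web: 16 × 270, A = 4 320 mm², y = 153 mm, Ī = 26 244 000 mm⁴.
Top flange: 270 × 18, A = 4 860 mm², y = 297 mm, Ī = 131 220 mm⁴.
By symmetry the centroid is at mid-height, ȳ = 153 mm.
Transfer each piece to the centroidal x-axis using Ī + A·d² with d = y − 153:
  bottom flange: d = -144 mm → contributes +100 908 180 mm⁴
  web: d = 0 mm → contributes +26 244 000 mm⁴
  top flange: d = 144 mm → contributes +100 908 180 mm⁴
Total I = 228 060 360 mm⁴.
Radius of gyration: k = √(I/A) = √(228 060 360 / 14 040) = 127.45 mm.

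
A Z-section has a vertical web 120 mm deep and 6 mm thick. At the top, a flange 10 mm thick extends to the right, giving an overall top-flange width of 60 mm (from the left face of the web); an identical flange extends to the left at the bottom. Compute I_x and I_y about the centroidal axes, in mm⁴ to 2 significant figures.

I_x ≈ 4.1 × 10⁶ mm⁴, I_y ≈ 1.2 × 10⁶ mm⁴

Treat the section as a set of non-overlapping primitives; coordinates are from the bounding-box lower-left.
Web: 6 × 120, A = 720 mm², y = 60 mm, Ī = 864 000 mm⁴.
Top flange (beyond web): 54 × 10, A = 540 mm², y = 115 mm, Ī = 4 500 mm⁴.
Bottom flange (beyond web): 54 × 10, A = 540 mm², y = 5 mm, Ī = 4 500 mm⁴.
Centroid: ȳ = ΣA·y / ΣA = 60 mm.
Transfer each piece to the centroidal x-axis using Ī + A·d² with d = y − 60:
  web: d = 0 mm → contributes +864 000 mm⁴
  top flange (beyond web): d = 55 mm → contributes +1 638 000 mm⁴
  bottom flange (beyond web): d = -55 mm → contributes +1 638 000 mm⁴
Total I = 4 140 000 mm⁴.
For the y-axis: x̄ = 57 mm.
Repeating about the centroidal y-axis gives I_y = 1 236 600 mm⁴.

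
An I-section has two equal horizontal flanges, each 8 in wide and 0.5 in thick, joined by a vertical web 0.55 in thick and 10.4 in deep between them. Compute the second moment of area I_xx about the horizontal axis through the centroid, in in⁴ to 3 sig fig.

Decompose the section into non-overlapping parts with the origin at the bottom-left of its bounding rectangle.
Bottom flange: 8 × 0.5, A = 4 in², y = 0.25 in, Ī = 0.083333 in⁴.
Web: 0.55 × 10.4, A = 5.72 in², y = 5.7 in, Ī = 51.556 in⁴.
Top flange: 8 × 0.5, A = 4 in², y = 11.15 in, Ī = 0.083333 in⁴.
By symmetry the centroid is at mid-height, ȳ = 5.7 in.
Transfer each piece to the horizontal axis through the centroid using Ī + A·d² with d = y − 5.7:
  bottom flange: d = -5.45 in → contributes +118.89 in⁴
  web: d = 0 in → contributes +51.556 in⁴
  top flange: d = 5.45 in → contributes +118.89 in⁴
Total I = 289.34 in⁴.

I_xx ≈ 289 in⁴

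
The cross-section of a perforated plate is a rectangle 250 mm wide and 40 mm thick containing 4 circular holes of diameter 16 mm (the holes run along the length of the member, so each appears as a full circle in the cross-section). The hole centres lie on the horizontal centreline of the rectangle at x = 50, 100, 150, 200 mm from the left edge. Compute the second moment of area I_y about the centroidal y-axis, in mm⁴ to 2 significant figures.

Treat the section as a set of non-overlapping primitives; coordinates are from the bounding-box lower-left.
Plate: 250 × 40, A = 10 000 mm², x = 125 mm, Ī = 52 083 333 mm⁴.
Hole 1 (subtracted): ⌀16, A = 201.1 mm², x = 50 mm, Ī = 3 217 mm⁴.
Hole 2 (subtracted): ⌀16, A = 201.1 mm², x = 100 mm, Ī = 3 217 mm⁴.
Hole 3 (subtracted): ⌀16, A = 201.1 mm², x = 150 mm, Ī = 3 217 mm⁴.
Hole 4 (subtracted): ⌀16, A = 201.1 mm², x = 200 mm, Ī = 3 217 mm⁴.
By symmetry the centroid is at mid-width, x̄ = 125 mm.
Transfer each piece to the centroidal y-axis using Ī + A·d² with d = x − 125:
  plate: d = 0 mm → contributes +52 083 333 mm⁴
  hole 1: d = -75 mm → contributes −1 134 190 mm⁴
  hole 2: d = -25 mm → contributes −128 881 mm⁴
  hole 3: d = 25 mm → contributes −128 881 mm⁴
  hole 4: d = 75 mm → contributes −1 134 190 mm⁴
Total I = 49 557 191 mm⁴.

I_y ≈ 5.0 × 10⁷ mm⁴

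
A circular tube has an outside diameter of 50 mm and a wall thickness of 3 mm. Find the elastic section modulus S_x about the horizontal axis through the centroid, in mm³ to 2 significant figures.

Split into non-overlapping primitives; take the origin at the lower-left of the bounding box.
Outer circle: ⌀50, A = 1 963 mm², y = 25 mm, Ī = 306 796 mm⁴.
Bore (subtracted): ⌀44, A = 1 521 mm², y = 25 mm, Ī = 183 984 mm⁴.
By symmetry the centroid is at mid-height, ȳ = 25 mm.
All pieces are centred on the horizontal axis through the centroid, so I = ΣĪ (holes subtracted) = 122 812 mm⁴.
Extreme fibre distance c = 25 mm; S = I/c = 4 912 mm³.

S_x ≈ 4900 mm³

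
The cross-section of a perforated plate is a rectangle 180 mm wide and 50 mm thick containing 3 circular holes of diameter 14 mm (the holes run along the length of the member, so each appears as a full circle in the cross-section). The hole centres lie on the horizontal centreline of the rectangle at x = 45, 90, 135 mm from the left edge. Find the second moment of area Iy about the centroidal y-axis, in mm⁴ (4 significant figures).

Split into non-overlapping primitives; take the origin at the lower-left of the bounding box.
Plate: 180 × 50, A = 9 000 mm², x = 90 mm, Ī = 24 300 000 mm⁴.
Hole 1 (subtracted): ⌀14, A = 153.938 mm², x = 45 mm, Ī = 1885.74 mm⁴.
Hole 2 (subtracted): ⌀14, A = 153.938 mm², x = 90 mm, Ī = 1885.74 mm⁴.
Hole 3 (subtracted): ⌀14, A = 153.938 mm², x = 135 mm, Ī = 1885.74 mm⁴.
By symmetry the centroid is at mid-width, x̄ = 90 mm.
Transfer each piece to the centroidal y-axis using Ī + A·d² with d = x − 90:
  plate: d = 0 mm → contributes +24 300 000 mm⁴
  hole 1: d = -45 mm → contributes −313 610 mm⁴
  hole 2: d = 0 mm → contributes −1885.74 mm⁴
  hole 3: d = 45 mm → contributes −313 610 mm⁴
Total I = 23 670 894 mm⁴.

Iy ≈ 2.367 × 10⁷ mm⁴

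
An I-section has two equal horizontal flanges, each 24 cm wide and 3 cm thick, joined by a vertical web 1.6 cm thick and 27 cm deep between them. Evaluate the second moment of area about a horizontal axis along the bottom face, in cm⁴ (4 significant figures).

I_base ≈ 8.610 × 10⁴ cm⁴

Decompose the section into non-overlapping parts with the origin at the bottom-left of its bounding rectangle.
Bottom flange: 24 × 3, A = 72 cm², y = 1.5 cm, Ī = 54 cm⁴.
Web: 1.6 × 27, A = 43.2 cm², y = 16.5 cm, Ī = 2624.4 cm⁴.
Top flange: 24 × 3, A = 72 cm², y = 31.5 cm, Ī = 54 cm⁴.
Transfer each piece to the base of the section using Ī + A·d² with d = y − 0:
  bottom flange: d = 1.5 cm → contributes +216 cm⁴
  web: d = 16.5 cm → contributes +14385.6 cm⁴
  top flange: d = 31.5 cm → contributes +71 496 cm⁴
Total I = 86097.6 cm⁴.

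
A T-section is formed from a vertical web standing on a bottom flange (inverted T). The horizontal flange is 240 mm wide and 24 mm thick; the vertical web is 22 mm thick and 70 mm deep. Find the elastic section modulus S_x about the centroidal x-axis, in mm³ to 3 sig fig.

S_x ≈ 4.98 × 10⁴ mm³

Treat the section as a set of non-overlapping primitives; coordinates are from the bounding-box lower-left.
Flange: 240 × 24, A = 5 760 mm², y = 12 mm, Ī = 276 480 mm⁴.
Web: 22 × 70, A = 1 540 mm², y = 59 mm, Ī = 628 833 mm⁴.
Centroid: ȳ = ΣA·y / ΣA = 21.915 mm.
Transfer each piece to the centroidal x-axis using Ī + A·d² with d = y − 21.915:
  flange: d = -9.9151 mm → contributes +842 737 mm⁴
  web: d = 37.085 mm → contributes +2 746 783 mm⁴
Total I = 3 589 521 mm⁴.
Extreme fibre distance c = 72.085 mm; S = I/c = 49 796 mm³.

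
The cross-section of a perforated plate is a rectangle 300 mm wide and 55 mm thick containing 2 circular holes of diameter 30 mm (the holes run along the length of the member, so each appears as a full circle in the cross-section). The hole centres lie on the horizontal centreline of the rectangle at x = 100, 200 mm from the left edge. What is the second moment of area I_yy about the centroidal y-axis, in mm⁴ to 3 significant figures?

Treat the section as a set of non-overlapping primitives; coordinates are from the bounding-box lower-left.
Plate: 300 × 55, A = 16 500 mm², x = 150 mm, Ī = 123 750 000 mm⁴.
Hole 1 (subtracted): ⌀30, A = 706.86 mm², x = 100 mm, Ī = 39 761 mm⁴.
Hole 2 (subtracted): ⌀30, A = 706.86 mm², x = 200 mm, Ī = 39 761 mm⁴.
By symmetry the centroid is at mid-width, x̄ = 150 mm.
Transfer each piece to the centroidal y-axis using Ī + A·d² with d = x − 150:
  plate: d = 0 mm → contributes +123 750 000 mm⁴
  hole 1: d = -50 mm → contributes −1 806 907 mm⁴
  hole 2: d = 50 mm → contributes −1 806 907 mm⁴
Total I = 120 136 187 mm⁴.

I_yy ≈ 1.20 × 10⁸ mm⁴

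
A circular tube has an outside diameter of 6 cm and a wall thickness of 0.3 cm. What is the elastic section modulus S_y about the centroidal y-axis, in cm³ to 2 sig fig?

S_y ≈ 7.3 cm³

Decompose the section into non-overlapping parts with the origin at the bottom-left of its bounding rectangle.
Outer circle: ⌀6, A = 28.27 cm², x = 3 cm, Ī = 63.62 cm⁴.
Bore (subtracted): ⌀5.4, A = 22.9 cm², x = 3 cm, Ī = 41.74 cm⁴.
By symmetry the centroid is at mid-width, x̄ = 3 cm.
All pieces are centred on the centroidal y-axis, so I = ΣĪ (holes subtracted) = 21.88 cm⁴.
Extreme fibre distance c = 3 cm; S = I/c = 7.293 cm³.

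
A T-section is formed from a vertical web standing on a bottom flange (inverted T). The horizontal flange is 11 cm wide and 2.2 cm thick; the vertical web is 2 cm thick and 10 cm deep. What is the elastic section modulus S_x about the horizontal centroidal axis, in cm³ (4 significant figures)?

Break the section into simple shapes (no overlaps), measuring from the bottom-left corner of the bounding box.
Flange: 11 × 2.2, A = 24.2 cm², y = 1.1 cm, Ī = 9.76067 cm⁴.
Web: 2 × 10, A = 20 cm², y = 7.2 cm, Ī = 166.667 cm⁴.
Centroid: ȳ = ΣA·y / ΣA = 3.86018 cm.
Transfer each piece to the horizontal centroidal axis using Ī + A·d² with d = y − 3.86018:
  flange: d = -2.76018 cm → contributes +194.131 cm⁴
  web: d = 3.33982 cm → contributes +389.754 cm⁴
Total I = 583.885 cm⁴.
Extreme fibre distance c = 8.33982 cm; S = I/c = 70.0117 cm³.

S_x ≈ 70.01 cm³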